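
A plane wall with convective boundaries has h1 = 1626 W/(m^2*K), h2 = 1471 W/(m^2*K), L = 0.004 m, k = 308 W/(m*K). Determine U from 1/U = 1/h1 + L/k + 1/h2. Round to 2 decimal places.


1/U = 1/h1 + L/k + 1/h2
1/U = 1/1626 + 0.004/308 + 1/1471
1/U = 0.0006150062 + 1.2987e-05 + 0.0006798097
1/U = 0.0013078029
U = 764.64 W/(m^2*K)


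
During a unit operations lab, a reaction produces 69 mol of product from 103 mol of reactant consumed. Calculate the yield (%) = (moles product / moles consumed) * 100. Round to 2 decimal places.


Yield = (moles product / moles consumed) * 100%
Yield = (69 / 103) * 100
Yield = 0.6699 * 100
Yield = 66.99%


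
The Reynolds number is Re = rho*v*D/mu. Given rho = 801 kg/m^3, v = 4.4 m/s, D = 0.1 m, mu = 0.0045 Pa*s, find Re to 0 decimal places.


Re = rho * v * D / mu
Re = 801 * 4.4 * 0.1 / 0.0045
Re = 352.44 / 0.0045
Re = 78320


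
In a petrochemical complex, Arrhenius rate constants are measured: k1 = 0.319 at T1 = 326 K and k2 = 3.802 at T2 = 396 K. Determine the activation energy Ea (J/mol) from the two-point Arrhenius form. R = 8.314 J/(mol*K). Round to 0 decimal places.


Ea = R * ln(k2/k1) / (1/T1 - 1/T2)
ln(k2/k1) = ln(3.802/0.319) = 2.4780914
1/T1 - 1/T2 = 1/326 - 1/396 = 0.000542232137
Ea = 8.314 * 2.4780914 / 0.000542232137
Ea = 37996 J/mol


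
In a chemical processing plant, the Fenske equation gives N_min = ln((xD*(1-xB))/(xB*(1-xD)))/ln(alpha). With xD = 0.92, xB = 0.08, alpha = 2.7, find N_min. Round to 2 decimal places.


N_min = ln((xD*(1-xB))/(xB*(1-xD))) / ln(alpha)
Numerator inside ln: 0.8464 / 0.0064 = 132.25
ln(132.25) = 4.884694
ln(alpha) = ln(2.7) = 0.993252
N_min = 4.884694 / 0.993252 = 4.92


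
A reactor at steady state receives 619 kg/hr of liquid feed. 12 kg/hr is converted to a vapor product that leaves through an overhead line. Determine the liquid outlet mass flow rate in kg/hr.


Steady-state mass balance on the main outlet: F_out = F_in - F_removed
F_out = 619 - 12
F_out = 607 kg/hr


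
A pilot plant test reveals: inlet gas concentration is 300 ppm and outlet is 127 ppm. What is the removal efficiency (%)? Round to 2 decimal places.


Efficiency = (G_in - G_out) / G_in * 100%
Efficiency = (300 - 127) / 300 * 100
Efficiency = 173 / 300 * 100
Efficiency = 57.67%


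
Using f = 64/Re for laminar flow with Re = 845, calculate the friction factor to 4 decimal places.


f = 64 / Re
f = 64 / 845
f = 0.0757


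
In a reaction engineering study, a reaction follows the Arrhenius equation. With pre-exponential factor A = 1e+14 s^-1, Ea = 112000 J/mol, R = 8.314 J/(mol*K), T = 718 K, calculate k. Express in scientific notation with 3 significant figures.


k = A * exp(-Ea/(R*T))
k = 1e+14 * exp(-112000 / (8.314 * 718))
k = 1e+14 * exp(-18.762191)
k = 7.11e+05


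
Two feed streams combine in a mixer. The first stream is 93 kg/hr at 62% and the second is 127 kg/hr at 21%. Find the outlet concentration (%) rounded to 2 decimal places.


Mass balance on solute: F1*x1 + F2*x2 = F3*x3
F3 = F1 + F2 = 93 + 127 = 220 kg/hr
x3 = (F1*x1 + F2*x2)/F3
x3 = (93*0.62 + 127*0.21) / 220
x3 = 38.33%


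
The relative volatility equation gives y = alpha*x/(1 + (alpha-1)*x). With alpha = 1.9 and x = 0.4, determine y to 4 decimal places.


y = alpha*x / (1 + (alpha-1)*x)
y = 1.9*0.4 / (1 + (1.9-1)*0.4)
y = 0.76 / (1 + 0.36)
y = 0.76 / 1.36
y = 0.5588


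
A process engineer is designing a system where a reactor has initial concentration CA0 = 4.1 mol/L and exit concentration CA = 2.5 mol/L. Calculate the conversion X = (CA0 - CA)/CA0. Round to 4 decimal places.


X = (CA0 - CA) / CA0
X = (4.1 - 2.5) / 4.1
X = 1.6 / 4.1
X = 0.3902


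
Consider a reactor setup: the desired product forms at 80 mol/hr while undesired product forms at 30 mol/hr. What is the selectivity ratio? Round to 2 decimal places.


S = desired product rate / undesired product rate
S = 80 / 30
S = 2.67


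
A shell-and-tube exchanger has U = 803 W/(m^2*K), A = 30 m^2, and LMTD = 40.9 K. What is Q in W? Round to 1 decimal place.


Q = U * A * LMTD
Q = 803 * 30 * 40.9
Q = 985281.0 W


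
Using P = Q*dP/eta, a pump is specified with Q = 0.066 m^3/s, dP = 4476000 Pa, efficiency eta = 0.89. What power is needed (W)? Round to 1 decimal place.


P = Q * dP / eta
P = 0.066 * 4476000 / 0.89
P = 295416.0 / 0.89
P = 331928.1 W


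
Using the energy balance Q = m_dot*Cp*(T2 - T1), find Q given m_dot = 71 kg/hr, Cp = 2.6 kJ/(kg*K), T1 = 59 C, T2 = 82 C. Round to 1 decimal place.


Q = m_dot * Cp * (T2 - T1)
Q = 71 * 2.6 * (82 - 59)
Q = 71 * 2.6 * 23
Q = 4245.8 kJ/hr


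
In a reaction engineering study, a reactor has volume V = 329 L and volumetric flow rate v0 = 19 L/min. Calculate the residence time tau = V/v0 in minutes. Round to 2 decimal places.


tau = V / v0
tau = 329 / 19
tau = 17.32 min


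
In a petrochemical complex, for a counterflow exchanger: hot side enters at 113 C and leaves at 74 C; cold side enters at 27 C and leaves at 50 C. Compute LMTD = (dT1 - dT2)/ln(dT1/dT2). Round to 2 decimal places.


dT1 = Th_in - Tc_out = 113 - 50 = 63
dT2 = Th_out - Tc_in = 74 - 27 = 47
LMTD = (dT1 - dT2) / ln(dT1/dT2)
LMTD = (63 - 47) / ln(63/47)
LMTD = 54.61 K


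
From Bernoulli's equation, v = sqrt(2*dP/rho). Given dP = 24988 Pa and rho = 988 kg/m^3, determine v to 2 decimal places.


v = sqrt(2*dP/rho)
v = sqrt(2*24988/988)
v = sqrt(50.582996)
v = 7.11 m/s


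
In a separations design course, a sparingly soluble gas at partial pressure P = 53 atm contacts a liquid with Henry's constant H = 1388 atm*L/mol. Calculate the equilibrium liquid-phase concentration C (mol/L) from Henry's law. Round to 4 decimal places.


C = P / H
C = 53 / 1388
C = 0.0382 mol/L


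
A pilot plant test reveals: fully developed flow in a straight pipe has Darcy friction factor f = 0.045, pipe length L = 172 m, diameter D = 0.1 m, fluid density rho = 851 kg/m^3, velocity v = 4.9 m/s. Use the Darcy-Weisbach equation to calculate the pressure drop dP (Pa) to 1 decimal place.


dP = f * (L/D) * (rho*v^2/2)
dP = 0.045 * (172/0.1) * (851*4.9^2/2)
L/D = 1720.0
rho*v^2/2 = 851*24.01/2 = 10216.255
dP = 0.045 * 1720.0 * 10216.255
dP = 790738.1 Pa


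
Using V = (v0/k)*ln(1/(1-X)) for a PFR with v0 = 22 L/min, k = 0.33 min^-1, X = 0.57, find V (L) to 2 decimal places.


V = (v0/k) * ln(1/(1-X))
V = (22/0.33) * ln(1/(1-0.57))
V = 66.666667 * ln(2.325581)
V = 66.666667 * 0.84397
V = 56.26 L


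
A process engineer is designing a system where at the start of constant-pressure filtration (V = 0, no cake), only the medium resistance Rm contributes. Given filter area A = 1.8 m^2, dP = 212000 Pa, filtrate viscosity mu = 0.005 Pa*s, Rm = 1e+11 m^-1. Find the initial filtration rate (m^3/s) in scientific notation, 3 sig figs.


rate = A * dP / (mu * Rm)
rate = 1.8 * 212000 / (0.005 * 1e+11)
rate = 381600.0 / 5.000e+08
rate = 7.63e-04 m^3/s


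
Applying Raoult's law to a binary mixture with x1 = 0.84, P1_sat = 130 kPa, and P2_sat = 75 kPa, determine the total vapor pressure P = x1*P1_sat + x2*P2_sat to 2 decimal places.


P = x1*P1_sat + x2*P2_sat
x2 = 1 - x1 = 1 - 0.84 = 0.16
P = 0.84*130 + 0.16*75
P = 109.2 + 12.0
P = 121.20 kPa


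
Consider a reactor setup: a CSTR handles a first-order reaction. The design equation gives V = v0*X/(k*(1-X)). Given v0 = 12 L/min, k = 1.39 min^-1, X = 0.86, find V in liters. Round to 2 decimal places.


V = v0 * X / (k * (1 - X))
V = 12 * 0.86 / (1.39 * (1 - 0.86))
V = 10.32 / (1.39 * 0.14)
V = 10.32 / 0.1946
V = 53.03 L


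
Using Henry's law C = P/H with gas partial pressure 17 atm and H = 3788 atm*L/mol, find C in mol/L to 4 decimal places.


C = P / H
C = 17 / 3788
C = 0.0045 mol/L


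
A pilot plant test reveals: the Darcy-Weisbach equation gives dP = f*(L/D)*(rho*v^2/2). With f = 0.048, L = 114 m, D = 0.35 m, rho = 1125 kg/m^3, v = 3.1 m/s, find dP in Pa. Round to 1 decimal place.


dP = f * (L/D) * (rho*v^2/2)
dP = 0.048 * (114/0.35) * (1125*3.1^2/2)
L/D = 325.71428571
rho*v^2/2 = 1125*9.61/2 = 5405.625
dP = 0.048 * 325.71428571 * 5405.625
dP = 84513.1 Pa


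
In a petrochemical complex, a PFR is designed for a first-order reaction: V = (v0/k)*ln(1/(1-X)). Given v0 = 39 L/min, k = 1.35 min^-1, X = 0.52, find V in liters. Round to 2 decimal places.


V = (v0/k) * ln(1/(1-X))
V = (39/1.35) * ln(1/(1-0.52))
V = 28.888889 * ln(2.083333)
V = 28.888889 * 0.733969
V = 21.20 L


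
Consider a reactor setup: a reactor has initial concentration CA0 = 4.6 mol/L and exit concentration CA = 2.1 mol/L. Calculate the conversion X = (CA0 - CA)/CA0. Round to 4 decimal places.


X = (CA0 - CA) / CA0
X = (4.6 - 2.1) / 4.6
X = 2.5 / 4.6
X = 0.5435


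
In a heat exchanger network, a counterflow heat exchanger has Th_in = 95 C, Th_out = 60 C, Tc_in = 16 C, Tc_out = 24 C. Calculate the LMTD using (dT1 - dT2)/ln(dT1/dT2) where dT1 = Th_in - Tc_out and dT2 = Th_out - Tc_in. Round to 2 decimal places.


dT1 = Th_in - Tc_out = 95 - 24 = 71
dT2 = Th_out - Tc_in = 60 - 16 = 44
LMTD = (dT1 - dT2) / ln(dT1/dT2)
LMTD = (71 - 44) / ln(71/44)
LMTD = 56.43 K


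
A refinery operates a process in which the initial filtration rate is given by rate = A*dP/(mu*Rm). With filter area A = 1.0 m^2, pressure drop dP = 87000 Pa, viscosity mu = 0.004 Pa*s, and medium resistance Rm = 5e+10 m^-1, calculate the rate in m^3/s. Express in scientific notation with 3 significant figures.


rate = A * dP / (mu * Rm)
rate = 1.0 * 87000 / (0.004 * 5e+10)
rate = 87000.0 / 2.000e+08
rate = 4.35e-04 m^3/s


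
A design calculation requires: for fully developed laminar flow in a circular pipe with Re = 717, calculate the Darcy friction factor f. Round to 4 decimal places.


f = 64 / Re
f = 64 / 717
f = 0.0893


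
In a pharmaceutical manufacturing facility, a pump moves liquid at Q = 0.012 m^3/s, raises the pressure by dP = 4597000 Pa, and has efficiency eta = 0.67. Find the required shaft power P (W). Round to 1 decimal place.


P = Q * dP / eta
P = 0.012 * 4597000 / 0.67
P = 55164.0 / 0.67
P = 82334.3 W


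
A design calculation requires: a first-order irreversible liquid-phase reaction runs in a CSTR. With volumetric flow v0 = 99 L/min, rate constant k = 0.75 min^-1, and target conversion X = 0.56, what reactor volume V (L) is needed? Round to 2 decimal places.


V = v0 * X / (k * (1 - X))
V = 99 * 0.56 / (0.75 * (1 - 0.56))
V = 55.44 / (0.75 * 0.44)
V = 55.44 / 0.33
V = 168.00 L


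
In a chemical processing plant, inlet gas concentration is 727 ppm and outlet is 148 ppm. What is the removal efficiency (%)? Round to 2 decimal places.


Efficiency = (G_in - G_out) / G_in * 100%
Efficiency = (727 - 148) / 727 * 100
Efficiency = 579 / 727 * 100
Efficiency = 79.64%


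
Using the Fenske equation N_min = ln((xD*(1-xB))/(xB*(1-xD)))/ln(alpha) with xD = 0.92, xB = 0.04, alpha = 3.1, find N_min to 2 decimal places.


N_min = ln((xD*(1-xB))/(xB*(1-xD))) / ln(alpha)
Numerator inside ln: 0.8832 / 0.0032 = 276.0
ln(276.0) = 5.620401
ln(alpha) = ln(3.1) = 1.131402
N_min = 5.620401 / 1.131402 = 4.97


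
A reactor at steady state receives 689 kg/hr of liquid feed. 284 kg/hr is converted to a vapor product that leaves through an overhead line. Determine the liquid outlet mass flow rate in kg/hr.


Steady-state mass balance on the main outlet: F_out = F_in - F_removed
F_out = 689 - 284
F_out = 405 kg/hr


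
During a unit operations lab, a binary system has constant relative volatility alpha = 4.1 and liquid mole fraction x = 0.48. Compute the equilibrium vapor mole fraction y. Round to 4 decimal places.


y = alpha*x / (1 + (alpha-1)*x)
y = 4.1*0.48 / (1 + (4.1-1)*0.48)
y = 1.968 / (1 + 1.488)
y = 1.968 / 2.488
y = 0.7910


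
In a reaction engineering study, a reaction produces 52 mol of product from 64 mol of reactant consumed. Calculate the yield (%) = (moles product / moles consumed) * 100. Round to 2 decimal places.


Yield = (moles product / moles consumed) * 100%
Yield = (52 / 64) * 100
Yield = 0.8125 * 100
Yield = 81.25%


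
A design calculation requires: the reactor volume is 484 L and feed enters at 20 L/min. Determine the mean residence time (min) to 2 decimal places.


tau = V / v0
tau = 484 / 20
tau = 24.20 min


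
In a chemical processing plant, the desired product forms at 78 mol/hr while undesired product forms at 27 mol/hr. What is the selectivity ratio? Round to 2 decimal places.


S = desired product rate / undesired product rate
S = 78 / 27
S = 2.89


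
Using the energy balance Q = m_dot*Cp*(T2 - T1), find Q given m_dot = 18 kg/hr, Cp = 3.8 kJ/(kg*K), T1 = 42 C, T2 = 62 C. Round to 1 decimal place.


Q = m_dot * Cp * (T2 - T1)
Q = 18 * 3.8 * (62 - 42)
Q = 18 * 3.8 * 20
Q = 1368.0 kJ/hr


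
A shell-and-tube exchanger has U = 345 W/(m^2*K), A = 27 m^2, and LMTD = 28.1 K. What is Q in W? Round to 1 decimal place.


Q = U * A * LMTD
Q = 345 * 27 * 28.1
Q = 261751.5 W


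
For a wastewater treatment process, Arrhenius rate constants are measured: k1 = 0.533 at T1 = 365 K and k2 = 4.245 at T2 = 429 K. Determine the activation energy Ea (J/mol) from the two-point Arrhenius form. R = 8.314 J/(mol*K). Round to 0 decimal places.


Ea = R * ln(k2/k1) / (1/T1 - 1/T2)
ln(k2/k1) = ln(4.245/0.533) = 2.0749757
1/T1 - 1/T2 = 1/365 - 1/429 = 0.000408723696
Ea = 8.314 * 2.0749757 / 0.000408723696
Ea = 42208 J/mol


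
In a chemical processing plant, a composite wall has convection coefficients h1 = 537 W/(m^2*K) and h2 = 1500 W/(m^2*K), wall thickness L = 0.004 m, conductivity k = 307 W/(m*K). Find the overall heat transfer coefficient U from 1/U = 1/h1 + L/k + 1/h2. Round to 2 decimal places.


1/U = 1/h1 + L/k + 1/h2
1/U = 1/537 + 0.004/307 + 1/1500
1/U = 0.0018621974 + 1.30293e-05 + 0.0006666667
1/U = 0.0025418934
U = 393.41 W/(m^2*K)


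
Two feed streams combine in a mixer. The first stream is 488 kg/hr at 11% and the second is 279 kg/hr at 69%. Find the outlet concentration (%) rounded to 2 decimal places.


Mass balance on solute: F1*x1 + F2*x2 = F3*x3
F3 = F1 + F2 = 488 + 279 = 767 kg/hr
x3 = (F1*x1 + F2*x2)/F3
x3 = (488*0.11 + 279*0.69) / 767
x3 = 32.10%


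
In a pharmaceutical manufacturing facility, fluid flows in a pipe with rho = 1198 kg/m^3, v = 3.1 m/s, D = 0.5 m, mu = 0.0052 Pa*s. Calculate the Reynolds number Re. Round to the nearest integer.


Re = rho * v * D / mu
Re = 1198 * 3.1 * 0.5 / 0.0052
Re = 1856.9 / 0.0052
Re = 357096


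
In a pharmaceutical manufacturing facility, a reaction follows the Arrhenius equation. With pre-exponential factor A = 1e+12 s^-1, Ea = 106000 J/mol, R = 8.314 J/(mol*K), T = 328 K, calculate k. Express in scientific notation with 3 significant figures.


k = A * exp(-Ea/(R*T))
k = 1e+12 * exp(-106000 / (8.314 * 328))
k = 1e+12 * exp(-38.870668)
k = 1.31e-05


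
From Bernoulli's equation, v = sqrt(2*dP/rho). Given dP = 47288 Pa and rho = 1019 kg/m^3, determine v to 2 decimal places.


v = sqrt(2*dP/rho)
v = sqrt(2*47288/1019)
v = sqrt(92.812561)
v = 9.63 m/s


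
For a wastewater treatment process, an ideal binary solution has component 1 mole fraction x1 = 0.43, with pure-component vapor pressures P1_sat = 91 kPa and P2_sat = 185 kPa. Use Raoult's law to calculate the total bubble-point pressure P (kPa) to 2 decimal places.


P = x1*P1_sat + x2*P2_sat
x2 = 1 - x1 = 1 - 0.43 = 0.57
P = 0.43*91 + 0.57*185
P = 39.13 + 105.45
P = 144.58 kPa


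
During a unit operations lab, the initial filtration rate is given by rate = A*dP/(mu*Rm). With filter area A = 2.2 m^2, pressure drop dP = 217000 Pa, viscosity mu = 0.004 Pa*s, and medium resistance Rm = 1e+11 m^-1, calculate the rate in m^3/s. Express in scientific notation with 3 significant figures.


rate = A * dP / (mu * Rm)
rate = 2.2 * 217000 / (0.004 * 1e+11)
rate = 477400.0 / 4.000e+08
rate = 1.19e-03 m^3/s


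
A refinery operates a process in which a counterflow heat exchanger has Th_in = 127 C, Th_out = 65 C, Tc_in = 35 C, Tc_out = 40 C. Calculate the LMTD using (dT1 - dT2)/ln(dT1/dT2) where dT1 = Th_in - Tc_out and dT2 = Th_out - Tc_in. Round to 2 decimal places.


dT1 = Th_in - Tc_out = 127 - 40 = 87
dT2 = Th_out - Tc_in = 65 - 35 = 30
LMTD = (dT1 - dT2) / ln(dT1/dT2)
LMTD = (87 - 30) / ln(87/30)
LMTD = 53.54 K


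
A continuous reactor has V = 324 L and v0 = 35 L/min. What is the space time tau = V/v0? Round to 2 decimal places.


tau = V / v0
tau = 324 / 35
tau = 9.26 min


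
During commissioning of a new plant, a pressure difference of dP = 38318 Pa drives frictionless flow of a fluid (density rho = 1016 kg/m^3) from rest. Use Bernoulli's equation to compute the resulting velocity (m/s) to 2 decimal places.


v = sqrt(2*dP/rho)
v = sqrt(2*38318/1016)
v = sqrt(75.429134)
v = 8.68 m/s


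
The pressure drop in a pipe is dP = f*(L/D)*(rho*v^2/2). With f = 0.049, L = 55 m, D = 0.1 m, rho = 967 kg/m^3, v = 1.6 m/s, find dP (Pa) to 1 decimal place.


dP = f * (L/D) * (rho*v^2/2)
dP = 0.049 * (55/0.1) * (967*1.6^2/2)
L/D = 550.0
rho*v^2/2 = 967*2.56/2 = 1237.76
dP = 0.049 * 550.0 * 1237.76
dP = 33357.6 Pa


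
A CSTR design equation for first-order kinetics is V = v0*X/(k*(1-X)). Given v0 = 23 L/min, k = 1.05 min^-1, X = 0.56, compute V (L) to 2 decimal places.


V = v0 * X / (k * (1 - X))
V = 23 * 0.56 / (1.05 * (1 - 0.56))
V = 12.88 / (1.05 * 0.44)
V = 12.88 / 0.462
V = 27.88 L


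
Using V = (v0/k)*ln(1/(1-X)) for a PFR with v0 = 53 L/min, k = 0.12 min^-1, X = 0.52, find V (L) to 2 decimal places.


V = (v0/k) * ln(1/(1-X))
V = (53/0.12) * ln(1/(1-0.52))
V = 441.666667 * ln(2.083333)
V = 441.666667 * 0.733969
V = 324.17 L


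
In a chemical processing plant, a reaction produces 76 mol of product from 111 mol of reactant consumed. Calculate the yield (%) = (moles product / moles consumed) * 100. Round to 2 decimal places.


Yield = (moles product / moles consumed) * 100%
Yield = (76 / 111) * 100
Yield = 0.6847 * 100
Yield = 68.47%


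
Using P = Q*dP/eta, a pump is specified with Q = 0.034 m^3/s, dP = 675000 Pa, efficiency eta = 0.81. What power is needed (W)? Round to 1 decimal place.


P = Q * dP / eta
P = 0.034 * 675000 / 0.81
P = 22950.0 / 0.81
P = 28333.3 W


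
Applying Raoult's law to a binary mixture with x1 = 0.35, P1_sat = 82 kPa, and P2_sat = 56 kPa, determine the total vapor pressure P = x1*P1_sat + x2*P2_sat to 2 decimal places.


P = x1*P1_sat + x2*P2_sat
x2 = 1 - x1 = 1 - 0.35 = 0.65
P = 0.35*82 + 0.65*56
P = 28.7 + 36.4
P = 65.10 kPa


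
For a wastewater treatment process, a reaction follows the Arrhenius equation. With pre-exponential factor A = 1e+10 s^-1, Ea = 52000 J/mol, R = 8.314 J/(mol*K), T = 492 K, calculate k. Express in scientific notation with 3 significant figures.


k = A * exp(-Ea/(R*T))
k = 1e+10 * exp(-52000 / (8.314 * 492))
k = 1e+10 * exp(-12.71242)
k = 3.01e+04


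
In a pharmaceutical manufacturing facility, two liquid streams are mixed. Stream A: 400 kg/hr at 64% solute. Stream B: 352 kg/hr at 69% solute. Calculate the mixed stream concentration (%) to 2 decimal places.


Mass balance on solute: F1*x1 + F2*x2 = F3*x3
F3 = F1 + F2 = 400 + 352 = 752 kg/hr
x3 = (F1*x1 + F2*x2)/F3
x3 = (400*0.64 + 352*0.69) / 752
x3 = 66.34%


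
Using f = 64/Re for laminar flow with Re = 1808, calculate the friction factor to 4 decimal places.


f = 64 / Re
f = 64 / 1808
f = 0.0354


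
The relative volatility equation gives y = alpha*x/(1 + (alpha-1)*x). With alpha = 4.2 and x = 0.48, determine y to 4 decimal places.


y = alpha*x / (1 + (alpha-1)*x)
y = 4.2*0.48 / (1 + (4.2-1)*0.48)
y = 2.016 / (1 + 1.536)
y = 2.016 / 2.536
y = 0.7950


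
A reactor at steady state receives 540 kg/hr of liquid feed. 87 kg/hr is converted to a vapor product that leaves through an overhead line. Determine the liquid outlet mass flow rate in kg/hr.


Steady-state mass balance on the main outlet: F_out = F_in - F_removed
F_out = 540 - 87
F_out = 453 kg/hr


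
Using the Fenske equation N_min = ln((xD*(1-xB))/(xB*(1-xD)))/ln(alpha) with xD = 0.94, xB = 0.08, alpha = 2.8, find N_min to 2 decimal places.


N_min = ln((xD*(1-xB))/(xB*(1-xD))) / ln(alpha)
Numerator inside ln: 0.8648 / 0.0048 = 180.166667
ln(180.166667) = 5.193882
ln(alpha) = ln(2.8) = 1.029619
N_min = 5.193882 / 1.029619 = 5.04


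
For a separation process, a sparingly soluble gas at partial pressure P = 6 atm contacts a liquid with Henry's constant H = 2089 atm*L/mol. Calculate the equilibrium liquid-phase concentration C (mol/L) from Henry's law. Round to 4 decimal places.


C = P / H
C = 6 / 2089
C = 0.0029 mol/L


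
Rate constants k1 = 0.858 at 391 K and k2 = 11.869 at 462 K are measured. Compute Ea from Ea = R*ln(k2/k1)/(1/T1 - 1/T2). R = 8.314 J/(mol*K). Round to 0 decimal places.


Ea = R * ln(k2/k1) / (1/T1 - 1/T2)
ln(k2/k1) = ln(11.869/0.858) = 2.6270811
1/T1 - 1/T2 = 1/391 - 1/462 = 0.000393042593
Ea = 8.314 * 2.6270811 / 0.000393042593
Ea = 55570 J/mol


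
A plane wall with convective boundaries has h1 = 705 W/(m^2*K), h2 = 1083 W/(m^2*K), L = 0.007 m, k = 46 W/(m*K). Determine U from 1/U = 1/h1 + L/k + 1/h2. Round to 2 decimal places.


1/U = 1/h1 + L/k + 1/h2
1/U = 1/705 + 0.007/46 + 1/1083
1/U = 0.0014184397 + 0.0001521739 + 0.000923361
1/U = 0.0024939746
U = 400.97 W/(m^2*K)


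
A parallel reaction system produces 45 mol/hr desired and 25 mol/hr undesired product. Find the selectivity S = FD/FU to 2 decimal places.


S = desired product rate / undesired product rate
S = 45 / 25
S = 1.80


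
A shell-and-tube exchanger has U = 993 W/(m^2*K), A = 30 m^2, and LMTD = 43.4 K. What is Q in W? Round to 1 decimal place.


Q = U * A * LMTD
Q = 993 * 30 * 43.4
Q = 1292886.0 W


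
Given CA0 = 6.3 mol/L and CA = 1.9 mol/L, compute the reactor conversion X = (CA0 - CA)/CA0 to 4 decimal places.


X = (CA0 - CA) / CA0
X = (6.3 - 1.9) / 6.3
X = 4.4 / 6.3
X = 0.6984


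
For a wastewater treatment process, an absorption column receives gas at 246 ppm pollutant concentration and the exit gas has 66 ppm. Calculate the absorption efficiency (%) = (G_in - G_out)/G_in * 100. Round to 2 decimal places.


Efficiency = (G_in - G_out) / G_in * 100%
Efficiency = (246 - 66) / 246 * 100
Efficiency = 180 / 246 * 100
Efficiency = 73.17%


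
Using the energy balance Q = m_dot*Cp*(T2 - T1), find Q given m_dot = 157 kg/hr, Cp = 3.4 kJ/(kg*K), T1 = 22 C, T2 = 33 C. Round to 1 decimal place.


Q = m_dot * Cp * (T2 - T1)
Q = 157 * 3.4 * (33 - 22)
Q = 157 * 3.4 * 11
Q = 5871.8 kJ/hr


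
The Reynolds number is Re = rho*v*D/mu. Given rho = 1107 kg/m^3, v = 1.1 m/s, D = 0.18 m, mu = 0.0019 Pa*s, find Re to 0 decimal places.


Re = rho * v * D / mu
Re = 1107 * 1.1 * 0.18 / 0.0019
Re = 219.186 / 0.0019
Re = 115361


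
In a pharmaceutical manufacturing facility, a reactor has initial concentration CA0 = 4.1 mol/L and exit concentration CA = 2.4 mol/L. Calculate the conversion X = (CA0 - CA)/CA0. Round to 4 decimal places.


X = (CA0 - CA) / CA0
X = (4.1 - 2.4) / 4.1
X = 1.7 / 4.1
X = 0.4146


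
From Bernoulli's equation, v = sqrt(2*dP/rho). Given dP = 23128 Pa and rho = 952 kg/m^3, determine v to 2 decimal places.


v = sqrt(2*dP/rho)
v = sqrt(2*23128/952)
v = sqrt(48.588235)
v = 6.97 m/s


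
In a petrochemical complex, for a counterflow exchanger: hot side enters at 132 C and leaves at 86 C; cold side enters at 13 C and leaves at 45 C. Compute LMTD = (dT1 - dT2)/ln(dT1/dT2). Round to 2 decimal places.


dT1 = Th_in - Tc_out = 132 - 45 = 87
dT2 = Th_out - Tc_in = 86 - 13 = 73
LMTD = (dT1 - dT2) / ln(dT1/dT2)
LMTD = (87 - 73) / ln(87/73)
LMTD = 79.80 K


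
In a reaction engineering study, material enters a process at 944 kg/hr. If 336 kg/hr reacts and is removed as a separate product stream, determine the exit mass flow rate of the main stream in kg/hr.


Steady-state mass balance on the main outlet: F_out = F_in - F_removed
F_out = 944 - 336
F_out = 608 kg/hr


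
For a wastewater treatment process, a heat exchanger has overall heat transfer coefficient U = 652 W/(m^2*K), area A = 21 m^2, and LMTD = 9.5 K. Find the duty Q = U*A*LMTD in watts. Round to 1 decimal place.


Q = U * A * LMTD
Q = 652 * 21 * 9.5
Q = 130074.0 W


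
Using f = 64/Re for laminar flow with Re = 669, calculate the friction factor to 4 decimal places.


f = 64 / Re
f = 64 / 669
f = 0.0957


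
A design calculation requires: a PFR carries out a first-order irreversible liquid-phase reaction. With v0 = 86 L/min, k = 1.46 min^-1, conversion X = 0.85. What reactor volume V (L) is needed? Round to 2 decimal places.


V = (v0/k) * ln(1/(1-X))
V = (86/1.46) * ln(1/(1-0.85))
V = 58.90411 * ln(6.666667)
V = 58.90411 * 1.89712
V = 111.75 L


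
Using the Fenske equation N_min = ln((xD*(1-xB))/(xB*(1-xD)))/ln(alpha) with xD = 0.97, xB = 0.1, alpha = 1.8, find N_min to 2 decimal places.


N_min = ln((xD*(1-xB))/(xB*(1-xD))) / ln(alpha)
Numerator inside ln: 0.873 / 0.003 = 291.0
ln(291.0) = 5.673323
ln(alpha) = ln(1.8) = 0.587787
N_min = 5.673323 / 0.587787 = 9.65


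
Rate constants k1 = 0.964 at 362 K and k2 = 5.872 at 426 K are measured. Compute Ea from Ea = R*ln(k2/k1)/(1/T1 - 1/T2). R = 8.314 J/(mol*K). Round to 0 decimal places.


Ea = R * ln(k2/k1) / (1/T1 - 1/T2)
ln(k2/k1) = ln(5.872/0.964) = 1.8068593
1/T1 - 1/T2 = 1/362 - 1/426 = 0.000415013099
Ea = 8.314 * 1.8068593 / 0.000415013099
Ea = 36197 J/mol


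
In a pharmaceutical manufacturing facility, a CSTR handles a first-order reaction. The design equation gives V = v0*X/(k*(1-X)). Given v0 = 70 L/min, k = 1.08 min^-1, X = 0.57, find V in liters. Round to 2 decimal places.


V = v0 * X / (k * (1 - X))
V = 70 * 0.57 / (1.08 * (1 - 0.57))
V = 39.9 / (1.08 * 0.43)
V = 39.9 / 0.4644
V = 85.92 L


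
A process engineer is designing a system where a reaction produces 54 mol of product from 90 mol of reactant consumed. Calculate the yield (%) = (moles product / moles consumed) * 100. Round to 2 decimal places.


Yield = (moles product / moles consumed) * 100%
Yield = (54 / 90) * 100
Yield = 0.6 * 100
Yield = 60.00%


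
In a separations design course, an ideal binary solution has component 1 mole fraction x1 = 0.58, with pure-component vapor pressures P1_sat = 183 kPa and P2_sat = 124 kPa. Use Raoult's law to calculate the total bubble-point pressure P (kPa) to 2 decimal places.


P = x1*P1_sat + x2*P2_sat
x2 = 1 - x1 = 1 - 0.58 = 0.42
P = 0.58*183 + 0.42*124
P = 106.14 + 52.08
P = 158.22 kPa


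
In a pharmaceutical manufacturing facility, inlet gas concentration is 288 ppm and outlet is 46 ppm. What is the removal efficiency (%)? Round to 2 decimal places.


Efficiency = (G_in - G_out) / G_in * 100%
Efficiency = (288 - 46) / 288 * 100
Efficiency = 242 / 288 * 100
Efficiency = 84.03%


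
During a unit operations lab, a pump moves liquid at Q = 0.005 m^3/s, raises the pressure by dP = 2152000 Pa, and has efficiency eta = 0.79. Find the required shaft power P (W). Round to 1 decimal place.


P = Q * dP / eta
P = 0.005 * 2152000 / 0.79
P = 10760.0 / 0.79
P = 13620.3 W


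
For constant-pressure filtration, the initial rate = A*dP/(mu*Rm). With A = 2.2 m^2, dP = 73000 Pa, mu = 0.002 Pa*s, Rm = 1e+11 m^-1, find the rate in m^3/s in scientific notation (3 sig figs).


rate = A * dP / (mu * Rm)
rate = 2.2 * 73000 / (0.002 * 1e+11)
rate = 160600.0 / 2.000e+08
rate = 8.03e-04 m^3/s


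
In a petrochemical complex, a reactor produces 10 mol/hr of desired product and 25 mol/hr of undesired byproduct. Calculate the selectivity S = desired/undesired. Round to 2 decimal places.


S = desired product rate / undesired product rate
S = 10 / 25
S = 0.40


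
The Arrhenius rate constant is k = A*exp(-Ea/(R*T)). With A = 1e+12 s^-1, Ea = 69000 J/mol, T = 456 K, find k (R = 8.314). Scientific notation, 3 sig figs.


k = A * exp(-Ea/(R*T))
k = 1e+12 * exp(-69000 / (8.314 * 456))
k = 1e+12 * exp(-18.200119)
k = 1.25e+04


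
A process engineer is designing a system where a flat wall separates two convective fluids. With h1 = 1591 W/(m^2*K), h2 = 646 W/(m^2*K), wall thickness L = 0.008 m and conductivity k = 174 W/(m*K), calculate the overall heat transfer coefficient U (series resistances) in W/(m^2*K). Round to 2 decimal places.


1/U = 1/h1 + L/k + 1/h2
1/U = 1/1591 + 0.008/174 + 1/646
1/U = 0.0006285355 + 4.5977e-05 + 0.0015479876
1/U = 0.0022225001
U = 449.94 W/(m^2*K)


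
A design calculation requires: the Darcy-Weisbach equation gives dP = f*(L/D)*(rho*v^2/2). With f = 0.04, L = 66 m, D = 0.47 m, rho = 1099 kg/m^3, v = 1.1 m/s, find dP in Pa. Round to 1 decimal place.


dP = f * (L/D) * (rho*v^2/2)
dP = 0.04 * (66/0.47) * (1099*1.1^2/2)
L/D = 140.42553191
rho*v^2/2 = 1099*1.21/2 = 664.895
dP = 0.04 * 140.42553191 * 664.895
dP = 3734.7 Pa


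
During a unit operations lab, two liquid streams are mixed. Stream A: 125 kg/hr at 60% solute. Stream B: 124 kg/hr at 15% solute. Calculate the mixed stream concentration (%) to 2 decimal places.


Mass balance on solute: F1*x1 + F2*x2 = F3*x3
F3 = F1 + F2 = 125 + 124 = 249 kg/hr
x3 = (F1*x1 + F2*x2)/F3
x3 = (125*0.6 + 124*0.15) / 249
x3 = 37.59%


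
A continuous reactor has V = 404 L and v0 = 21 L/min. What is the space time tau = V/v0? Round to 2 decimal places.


tau = V / v0
tau = 404 / 21
tau = 19.24 min


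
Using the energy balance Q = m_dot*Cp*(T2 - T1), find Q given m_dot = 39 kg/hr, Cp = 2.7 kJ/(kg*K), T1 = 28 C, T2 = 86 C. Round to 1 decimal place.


Q = m_dot * Cp * (T2 - T1)
Q = 39 * 2.7 * (86 - 28)
Q = 39 * 2.7 * 58
Q = 6107.4 kJ/hr


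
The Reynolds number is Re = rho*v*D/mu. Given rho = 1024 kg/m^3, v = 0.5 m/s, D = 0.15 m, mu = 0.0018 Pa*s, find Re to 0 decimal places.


Re = rho * v * D / mu
Re = 1024 * 0.5 * 0.15 / 0.0018
Re = 76.8 / 0.0018
Re = 42667


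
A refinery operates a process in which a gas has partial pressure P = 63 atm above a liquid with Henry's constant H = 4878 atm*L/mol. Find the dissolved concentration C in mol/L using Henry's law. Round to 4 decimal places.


C = P / H
C = 63 / 4878
C = 0.0129 mol/L


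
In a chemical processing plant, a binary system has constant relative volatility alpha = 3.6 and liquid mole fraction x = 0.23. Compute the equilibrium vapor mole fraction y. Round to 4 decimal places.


y = alpha*x / (1 + (alpha-1)*x)
y = 3.6*0.23 / (1 + (3.6-1)*0.23)
y = 0.828 / (1 + 0.598)
y = 0.828 / 1.598
y = 0.5181


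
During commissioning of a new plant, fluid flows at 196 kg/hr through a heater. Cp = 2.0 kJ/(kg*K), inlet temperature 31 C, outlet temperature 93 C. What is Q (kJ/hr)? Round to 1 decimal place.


Q = m_dot * Cp * (T2 - T1)
Q = 196 * 2.0 * (93 - 31)
Q = 196 * 2.0 * 62
Q = 24304.0 kJ/hr


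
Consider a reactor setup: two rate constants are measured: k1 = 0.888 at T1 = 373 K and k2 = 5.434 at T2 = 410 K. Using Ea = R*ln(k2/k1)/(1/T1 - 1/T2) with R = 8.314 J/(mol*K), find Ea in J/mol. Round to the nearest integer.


Ea = R * ln(k2/k1) / (1/T1 - 1/T2)
ln(k2/k1) = ln(5.434/0.888) = 1.811459
1/T1 - 1/T2 = 1/373 - 1/410 = 0.000241940757
Ea = 8.314 * 1.811459 / 0.000241940757
Ea = 62249 J/mol


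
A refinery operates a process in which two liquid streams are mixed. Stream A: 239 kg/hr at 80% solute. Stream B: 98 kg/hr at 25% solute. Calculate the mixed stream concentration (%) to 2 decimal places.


Mass balance on solute: F1*x1 + F2*x2 = F3*x3
F3 = F1 + F2 = 239 + 98 = 337 kg/hr
x3 = (F1*x1 + F2*x2)/F3
x3 = (239*0.8 + 98*0.25) / 337
x3 = 64.01%


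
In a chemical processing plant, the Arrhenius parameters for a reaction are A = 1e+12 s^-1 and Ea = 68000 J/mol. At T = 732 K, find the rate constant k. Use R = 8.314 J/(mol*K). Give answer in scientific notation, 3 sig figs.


k = A * exp(-Ea/(R*T))
k = 1e+12 * exp(-68000 / (8.314 * 732))
k = 1e+12 * exp(-11.173463)
k = 1.40e+07


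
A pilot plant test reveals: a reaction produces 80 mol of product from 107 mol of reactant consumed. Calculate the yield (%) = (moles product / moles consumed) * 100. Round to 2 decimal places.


Yield = (moles product / moles consumed) * 100%
Yield = (80 / 107) * 100
Yield = 0.7477 * 100
Yield = 74.77%


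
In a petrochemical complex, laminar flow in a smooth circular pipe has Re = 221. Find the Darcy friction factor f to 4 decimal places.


f = 64 / Re
f = 64 / 221
f = 0.2896


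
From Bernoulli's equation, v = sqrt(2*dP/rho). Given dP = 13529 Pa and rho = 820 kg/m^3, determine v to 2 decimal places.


v = sqrt(2*dP/rho)
v = sqrt(2*13529/820)
v = sqrt(32.997561)
v = 5.74 m/s


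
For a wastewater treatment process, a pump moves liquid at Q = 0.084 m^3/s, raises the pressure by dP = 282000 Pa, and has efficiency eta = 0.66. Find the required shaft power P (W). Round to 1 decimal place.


P = Q * dP / eta
P = 0.084 * 282000 / 0.66
P = 23688.0 / 0.66
P = 35890.9 W


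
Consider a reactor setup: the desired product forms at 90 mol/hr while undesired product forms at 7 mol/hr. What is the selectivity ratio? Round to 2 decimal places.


S = desired product rate / undesired product rate
S = 90 / 7
S = 12.86


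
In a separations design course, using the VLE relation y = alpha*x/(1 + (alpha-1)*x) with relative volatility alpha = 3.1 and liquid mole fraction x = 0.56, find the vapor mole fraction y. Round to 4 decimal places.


y = alpha*x / (1 + (alpha-1)*x)
y = 3.1*0.56 / (1 + (3.1-1)*0.56)
y = 1.736 / (1 + 1.176)
y = 1.736 / 2.176
y = 0.7978


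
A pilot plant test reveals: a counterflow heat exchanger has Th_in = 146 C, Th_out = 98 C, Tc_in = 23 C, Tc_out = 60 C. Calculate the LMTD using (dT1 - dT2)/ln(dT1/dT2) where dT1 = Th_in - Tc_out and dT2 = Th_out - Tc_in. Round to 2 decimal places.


dT1 = Th_in - Tc_out = 146 - 60 = 86
dT2 = Th_out - Tc_in = 98 - 23 = 75
LMTD = (dT1 - dT2) / ln(dT1/dT2)
LMTD = (86 - 75) / ln(86/75)
LMTD = 80.37 K


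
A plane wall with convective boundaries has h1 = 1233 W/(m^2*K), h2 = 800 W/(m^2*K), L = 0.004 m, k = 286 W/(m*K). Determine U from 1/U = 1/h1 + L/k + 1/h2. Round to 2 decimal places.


1/U = 1/h1 + L/k + 1/h2
1/U = 1/1233 + 0.004/286 + 1/800
1/U = 0.00081103 + 1.3986e-05 + 0.00125
1/U = 0.002075016
U = 481.92 W/(m^2*K)


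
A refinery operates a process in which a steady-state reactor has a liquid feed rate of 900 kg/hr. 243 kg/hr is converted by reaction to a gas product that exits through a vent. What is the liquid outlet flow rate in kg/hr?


Steady-state mass balance on the main outlet: F_out = F_in - F_removed
F_out = 900 - 243
F_out = 657 kg/hr


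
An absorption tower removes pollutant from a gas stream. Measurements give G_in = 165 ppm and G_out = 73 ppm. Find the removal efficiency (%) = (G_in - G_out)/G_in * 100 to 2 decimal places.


Efficiency = (G_in - G_out) / G_in * 100%
Efficiency = (165 - 73) / 165 * 100
Efficiency = 92 / 165 * 100
Efficiency = 55.76%


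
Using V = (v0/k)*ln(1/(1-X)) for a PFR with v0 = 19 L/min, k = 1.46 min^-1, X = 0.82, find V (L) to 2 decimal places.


V = (v0/k) * ln(1/(1-X))
V = (19/1.46) * ln(1/(1-0.82))
V = 13.013699 * ln(5.555556)
V = 13.013699 * 1.714799
V = 22.32 L


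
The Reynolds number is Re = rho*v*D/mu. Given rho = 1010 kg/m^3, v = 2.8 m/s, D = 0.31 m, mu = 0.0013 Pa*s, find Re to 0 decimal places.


Re = rho * v * D / mu
Re = 1010 * 2.8 * 0.31 / 0.0013
Re = 876.68 / 0.0013
Re = 674369


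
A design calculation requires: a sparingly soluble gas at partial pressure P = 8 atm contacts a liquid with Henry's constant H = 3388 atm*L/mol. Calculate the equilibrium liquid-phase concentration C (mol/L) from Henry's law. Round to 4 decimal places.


C = P / H
C = 8 / 3388
C = 0.0024 mol/L


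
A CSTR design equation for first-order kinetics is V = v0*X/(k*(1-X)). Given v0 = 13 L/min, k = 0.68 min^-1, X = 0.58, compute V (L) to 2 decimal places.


V = v0 * X / (k * (1 - X))
V = 13 * 0.58 / (0.68 * (1 - 0.58))
V = 7.54 / (0.68 * 0.42)
V = 7.54 / 0.2856
V = 26.40 L


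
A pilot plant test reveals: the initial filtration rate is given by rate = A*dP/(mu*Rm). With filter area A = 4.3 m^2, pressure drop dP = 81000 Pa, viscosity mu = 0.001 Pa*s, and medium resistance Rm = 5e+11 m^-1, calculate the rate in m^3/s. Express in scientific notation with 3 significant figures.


rate = A * dP / (mu * Rm)
rate = 4.3 * 81000 / (0.001 * 5e+11)
rate = 348300.0 / 5.000e+08
rate = 6.97e-04 m^3/s


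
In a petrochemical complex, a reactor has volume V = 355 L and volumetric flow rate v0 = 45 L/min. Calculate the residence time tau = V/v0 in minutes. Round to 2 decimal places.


tau = V / v0
tau = 355 / 45
tau = 7.89 min


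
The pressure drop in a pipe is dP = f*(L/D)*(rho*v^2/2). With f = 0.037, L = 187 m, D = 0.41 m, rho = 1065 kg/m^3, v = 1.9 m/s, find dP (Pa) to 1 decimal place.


dP = f * (L/D) * (rho*v^2/2)
dP = 0.037 * (187/0.41) * (1065*1.9^2/2)
L/D = 456.09756098
rho*v^2/2 = 1065*3.61/2 = 1922.325
dP = 0.037 * 456.09756098 * 1922.325
dP = 32440.4 Pa


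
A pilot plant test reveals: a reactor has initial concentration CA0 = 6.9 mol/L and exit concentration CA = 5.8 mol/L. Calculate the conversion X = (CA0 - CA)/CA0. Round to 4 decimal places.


X = (CA0 - CA) / CA0
X = (6.9 - 5.8) / 6.9
X = 1.1 / 6.9
X = 0.1594


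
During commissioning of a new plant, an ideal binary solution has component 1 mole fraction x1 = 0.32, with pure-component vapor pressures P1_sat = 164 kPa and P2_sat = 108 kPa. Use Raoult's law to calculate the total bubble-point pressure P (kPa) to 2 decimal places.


P = x1*P1_sat + x2*P2_sat
x2 = 1 - x1 = 1 - 0.32 = 0.68
P = 0.32*164 + 0.68*108
P = 52.48 + 73.44
P = 125.92 kPa


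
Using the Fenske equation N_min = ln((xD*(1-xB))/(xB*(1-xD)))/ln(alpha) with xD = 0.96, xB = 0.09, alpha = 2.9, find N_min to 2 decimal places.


N_min = ln((xD*(1-xB))/(xB*(1-xD))) / ln(alpha)
Numerator inside ln: 0.8736 / 0.0036 = 242.666667
ln(242.666667) = 5.491689
ln(alpha) = ln(2.9) = 1.064711
N_min = 5.491689 / 1.064711 = 5.16


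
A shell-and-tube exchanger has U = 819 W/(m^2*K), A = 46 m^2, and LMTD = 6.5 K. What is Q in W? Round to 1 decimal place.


Q = U * A * LMTD
Q = 819 * 46 * 6.5
Q = 244881.0 W


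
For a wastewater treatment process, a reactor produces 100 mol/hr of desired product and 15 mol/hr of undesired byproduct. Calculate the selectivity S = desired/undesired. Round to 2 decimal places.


S = desired product rate / undesired product rate
S = 100 / 15
S = 6.67


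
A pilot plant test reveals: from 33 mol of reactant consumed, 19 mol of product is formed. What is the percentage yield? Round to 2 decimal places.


Yield = (moles product / moles consumed) * 100%
Yield = (19 / 33) * 100
Yield = 0.5758 * 100
Yield = 57.58%


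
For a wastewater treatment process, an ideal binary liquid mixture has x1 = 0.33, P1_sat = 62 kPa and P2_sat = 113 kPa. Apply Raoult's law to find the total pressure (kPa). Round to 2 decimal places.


P = x1*P1_sat + x2*P2_sat
x2 = 1 - x1 = 1 - 0.33 = 0.67
P = 0.33*62 + 0.67*113
P = 20.46 + 75.71
P = 96.17 kPa


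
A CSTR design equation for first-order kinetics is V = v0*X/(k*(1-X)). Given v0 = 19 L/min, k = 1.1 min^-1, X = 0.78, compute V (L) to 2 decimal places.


V = v0 * X / (k * (1 - X))
V = 19 * 0.78 / (1.1 * (1 - 0.78))
V = 14.82 / (1.1 * 0.22)
V = 14.82 / 0.242
V = 61.24 L


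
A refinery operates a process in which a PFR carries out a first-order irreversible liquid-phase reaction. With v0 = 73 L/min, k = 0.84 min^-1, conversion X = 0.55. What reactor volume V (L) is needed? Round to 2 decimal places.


V = (v0/k) * ln(1/(1-X))
V = (73/0.84) * ln(1/(1-0.55))
V = 86.904762 * ln(2.222222)
V = 86.904762 * 0.798508
V = 69.39 L


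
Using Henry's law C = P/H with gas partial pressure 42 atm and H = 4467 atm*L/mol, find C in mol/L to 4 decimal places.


C = P / H
C = 42 / 4467
C = 0.0094 mol/L


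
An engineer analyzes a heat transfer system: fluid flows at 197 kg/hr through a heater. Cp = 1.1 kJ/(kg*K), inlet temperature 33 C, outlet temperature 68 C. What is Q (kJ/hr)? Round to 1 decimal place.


Q = m_dot * Cp * (T2 - T1)
Q = 197 * 1.1 * (68 - 33)
Q = 197 * 1.1 * 35
Q = 7584.5 kJ/hr
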